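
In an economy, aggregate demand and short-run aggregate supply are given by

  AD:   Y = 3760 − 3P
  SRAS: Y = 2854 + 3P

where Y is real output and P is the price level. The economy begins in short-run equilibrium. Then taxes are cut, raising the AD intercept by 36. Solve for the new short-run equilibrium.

This is a positive demand shock: AD shifts right.
New AD: Y = 3796 − 3P.
Set AD = SRAS: 3796 − 3P = 2854 + 3P, so 942 = 6P and P = 157.
Y = 3796 − 3·157 = 3325.

P = 157, Y = 3325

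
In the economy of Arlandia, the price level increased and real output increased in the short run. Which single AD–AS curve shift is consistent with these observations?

AD shifted right

P rose and Y rose. An AD shift moves P and Y in the same direction; an SRAS shift moves them in opposite directions.
Here P and Y moved in the same direction, so the AD curve shifted.
Since Y rose, AD shifted right.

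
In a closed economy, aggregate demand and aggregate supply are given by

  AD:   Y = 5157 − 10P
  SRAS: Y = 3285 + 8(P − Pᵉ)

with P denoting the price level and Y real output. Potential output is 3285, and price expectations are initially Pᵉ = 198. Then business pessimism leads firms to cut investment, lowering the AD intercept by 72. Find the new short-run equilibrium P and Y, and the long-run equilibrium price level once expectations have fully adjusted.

AD shifts left: new AD is Y = 5085 − 10P. With Pᵉ = 198, SRAS is Y = 1701 + 8P.
Short run: 5085 − 10P = 1701 + 8P gives 3384 = 18P, so P = 188 and Y = 5085 − 10·188 = 3205.
Y = 3205 is below potential 3285; expectations adjust and SRAS shifts right until Y = 3285.
Long run: on the new AD curve, 3285 = 5085 − 10P gives P = 180.

Short run: P = 188, Y = 3205. Long run: P = 180.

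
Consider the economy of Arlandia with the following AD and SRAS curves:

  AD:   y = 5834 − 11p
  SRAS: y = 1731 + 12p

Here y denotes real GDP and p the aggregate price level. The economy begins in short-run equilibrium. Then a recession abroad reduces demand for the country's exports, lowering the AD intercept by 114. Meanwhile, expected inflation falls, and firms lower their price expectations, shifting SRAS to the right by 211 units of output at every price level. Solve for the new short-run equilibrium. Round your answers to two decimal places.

After both shocks: AD is y = 5720 − 11p and SRAS is y = 1942 + 12p.
Setting them equal: 3778 = 23p, so p = 164.26.
Substituting into AD, y = 3913.13.

p = 164.26, y = 3913.13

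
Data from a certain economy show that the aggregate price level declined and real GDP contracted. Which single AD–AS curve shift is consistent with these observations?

AD shifted left

P fell and Y fell. An AD shift moves P and Y in the same direction; an SRAS shift moves them in opposite directions.
Here P and Y moved in the same direction, so the AD curve shifted.
Since Y fell, AD shifted left.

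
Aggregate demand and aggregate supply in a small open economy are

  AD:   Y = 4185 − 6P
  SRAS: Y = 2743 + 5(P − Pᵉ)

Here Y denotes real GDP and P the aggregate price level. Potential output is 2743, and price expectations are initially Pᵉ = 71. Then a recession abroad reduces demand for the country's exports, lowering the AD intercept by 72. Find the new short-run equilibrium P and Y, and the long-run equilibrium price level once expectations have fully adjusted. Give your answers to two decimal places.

AD shifts left: new AD is Y = 4113 − 6P. With Pᵉ = 71, SRAS is Y = 2388 + 5P.
Short run: 4113 − 6P = 2388 + 5P gives 1725 = 11P, so P = 156.82 and Y = 4113 − 6P = 3172.09.
Y = 3172.09 is above potential 2743; expectations adjust and SRAS shifts left until Y = 2743.
Long run: on the new AD curve, 2743 = 4113 − 6P gives P = 228.33.

Short run: P = 156.82, Y = 3172.09. Long run: P = 228.33.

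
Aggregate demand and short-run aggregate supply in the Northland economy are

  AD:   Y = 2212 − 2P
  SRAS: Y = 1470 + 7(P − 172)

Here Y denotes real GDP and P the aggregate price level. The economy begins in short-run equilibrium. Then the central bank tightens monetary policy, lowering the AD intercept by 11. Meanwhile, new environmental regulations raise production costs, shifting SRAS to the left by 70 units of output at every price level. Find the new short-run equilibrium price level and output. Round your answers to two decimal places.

P = 222.78, Y = 1755.44

After both shocks: AD is Y = 2201 − 2P and SRAS is Y = 196 + 7P.
Setting them equal: 2005 = 9P, so P = 222.78.
Substituting into AD, Y = 1755.44.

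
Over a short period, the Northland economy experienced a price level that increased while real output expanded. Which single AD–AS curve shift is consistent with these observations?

P rose and Y rose. An AD shift moves P and Y in the same direction; an SRAS shift moves them in opposite directions.
Here P and Y moved in the same direction, so the AD curve shifted.
Since Y rose, AD shifted right.

AD shifted right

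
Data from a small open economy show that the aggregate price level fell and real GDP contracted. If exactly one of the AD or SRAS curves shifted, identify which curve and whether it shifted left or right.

AD shifted left

P fell and Y fell. An AD shift moves P and Y in the same direction; an SRAS shift moves them in opposite directions.
Here P and Y moved in the same direction, so the AD curve shifted.
Since Y fell, AD shifted left.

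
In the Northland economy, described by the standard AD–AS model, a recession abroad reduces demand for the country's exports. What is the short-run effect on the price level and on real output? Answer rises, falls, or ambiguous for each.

This is a negative demand shock: AD shifts left.
Moving along the upward-sloping SRAS curve, P falls and Y falls.

Price level: falls; output: falls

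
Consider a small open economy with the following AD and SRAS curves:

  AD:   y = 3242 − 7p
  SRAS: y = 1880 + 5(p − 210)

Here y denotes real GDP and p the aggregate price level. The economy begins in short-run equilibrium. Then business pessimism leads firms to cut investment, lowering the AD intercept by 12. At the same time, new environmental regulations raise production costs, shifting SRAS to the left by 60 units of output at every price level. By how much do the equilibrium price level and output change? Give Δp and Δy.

Δp = +4, Δy = -40

After both shocks: AD is y = 3230 − 7p and SRAS is y = 770 + 5p.
Setting them equal: 2460 = 12p, so p = 205.
y = 3230 − 7·205 = 1795.
Initially p = 201, y = 1835, so Δp = +4 and Δy = -40.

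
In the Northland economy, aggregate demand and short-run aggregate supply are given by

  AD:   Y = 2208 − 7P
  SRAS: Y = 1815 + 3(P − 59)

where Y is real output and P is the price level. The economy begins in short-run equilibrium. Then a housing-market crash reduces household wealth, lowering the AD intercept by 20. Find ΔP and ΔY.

ΔP = -2, ΔY = -6

This is a negative demand shock: AD shifts left.
New AD: Y = 2188 − 7P.
SRAS can be written Y = 1638 + 3P.
Set AD = SRAS: 2188 − 7P = 1638 + 3P, so 550 = 10P and P = 55.
Y = 2188 − 7·55 = 1803.
Initially P = 57, Y = 1809, so ΔP = -2 and ΔY = -6.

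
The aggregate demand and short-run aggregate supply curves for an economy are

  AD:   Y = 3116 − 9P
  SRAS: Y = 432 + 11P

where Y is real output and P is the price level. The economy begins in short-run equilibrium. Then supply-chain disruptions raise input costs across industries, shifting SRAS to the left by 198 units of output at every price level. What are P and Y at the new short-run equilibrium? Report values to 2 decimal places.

P = 144.10, Y = 1819.10

This is a negative supply shock: SRAS shifts left.
New SRAS: Y = 234 + 11P.
Set AD = SRAS: 3116 − 9P = 234 + 11P, so 2882 = 20P and P = 144.10.
Substituting into AD, Y = 1819.10.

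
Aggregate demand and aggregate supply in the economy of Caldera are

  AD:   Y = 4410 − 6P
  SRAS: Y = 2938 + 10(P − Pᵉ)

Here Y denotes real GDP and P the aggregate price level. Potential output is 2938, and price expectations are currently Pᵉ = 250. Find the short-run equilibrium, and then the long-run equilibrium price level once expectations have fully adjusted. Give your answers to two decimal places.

Short run: with Pᵉ = 250, SRAS is Y = 438 + 10P. Setting AD = SRAS gives 3972 = 16P, so P = 248.25 and Y = 4410 − 6P = 2920.50.
Output 2920.50 is below potential 2938, so over time expected prices fall and SRAS shifts right until Y returns to 2938.
Long run: Y = 2938 on the AD curve gives 2938 = 4410 − 6P, so P = 245.33.

Short run: P = 248.25, Y = 2920.50. Long run: P = 245.33.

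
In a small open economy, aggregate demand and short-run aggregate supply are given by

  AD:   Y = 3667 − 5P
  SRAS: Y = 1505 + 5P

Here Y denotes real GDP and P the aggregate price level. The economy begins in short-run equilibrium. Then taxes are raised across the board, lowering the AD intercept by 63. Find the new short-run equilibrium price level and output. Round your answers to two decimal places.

This is a negative demand shock: AD shifts left.
New AD: Y = 3604 − 5P.
Set AD = SRAS: 3604 − 5P = 1505 + 5P, so 2099 = 10P and P = 209.90.
Substituting into AD, Y = 2554.50.

P = 209.90, Y = 2554.50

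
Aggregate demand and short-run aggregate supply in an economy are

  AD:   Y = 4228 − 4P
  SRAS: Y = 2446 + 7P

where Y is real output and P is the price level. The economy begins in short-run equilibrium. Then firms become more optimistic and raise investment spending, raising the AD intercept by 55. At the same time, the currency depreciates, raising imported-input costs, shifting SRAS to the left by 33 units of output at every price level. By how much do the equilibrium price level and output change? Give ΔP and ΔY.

ΔP = +8, ΔY = +23

After both shocks: AD is Y = 4283 − 4P and SRAS is Y = 2413 + 7P.
Setting them equal: 1870 = 11P, so P = 170.
Y = 4283 − 4·170 = 3603.
Initially P = 162, Y = 3580, so ΔP = +8 and ΔY = +23.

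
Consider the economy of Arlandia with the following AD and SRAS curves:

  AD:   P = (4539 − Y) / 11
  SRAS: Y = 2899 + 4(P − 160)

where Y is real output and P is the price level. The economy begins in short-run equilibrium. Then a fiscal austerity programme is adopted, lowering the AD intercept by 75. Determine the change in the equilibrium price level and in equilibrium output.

ΔP = -5, ΔY = -20

This is a negative demand shock: AD shifts left.
New AD: Y = 4464 − 11P.
SRAS can be written Y = 2259 + 4P.
Set AD = SRAS: 4464 − 11P = 2259 + 4P, so 2205 = 15P and P = 147.
Y = 4464 − 11·147 = 2847.
Initially P = 152, Y = 2867, so ΔP = -5 and ΔY = -20.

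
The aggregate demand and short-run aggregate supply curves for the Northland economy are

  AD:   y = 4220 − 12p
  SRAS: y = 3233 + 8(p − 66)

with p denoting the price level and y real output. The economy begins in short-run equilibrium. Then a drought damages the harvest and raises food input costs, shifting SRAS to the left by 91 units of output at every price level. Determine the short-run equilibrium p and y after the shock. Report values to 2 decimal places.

p = 80.30, y = 3256.40

This is a negative supply shock: SRAS shifts left.
New SRAS: y = 2614 + 8p.
Set AD = SRAS: 4220 − 12p = 2614 + 8p, so 1606 = 20p and p = 80.30.
Substituting into AD, y = 3256.40.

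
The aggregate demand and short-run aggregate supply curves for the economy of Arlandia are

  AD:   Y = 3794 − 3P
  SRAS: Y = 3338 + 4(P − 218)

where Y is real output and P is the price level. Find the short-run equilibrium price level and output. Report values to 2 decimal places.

Write SRAS as Y = 3338 + 4P − 872 = 2466 + 4P.
Set AD = SRAS: 3794 − 3P = 2466 + 4P, so 1328 = 7P and P = 189.71.
Substituting into AD, Y = 3794 − 3P = 3224.86.

P = 189.71, Y = 3224.86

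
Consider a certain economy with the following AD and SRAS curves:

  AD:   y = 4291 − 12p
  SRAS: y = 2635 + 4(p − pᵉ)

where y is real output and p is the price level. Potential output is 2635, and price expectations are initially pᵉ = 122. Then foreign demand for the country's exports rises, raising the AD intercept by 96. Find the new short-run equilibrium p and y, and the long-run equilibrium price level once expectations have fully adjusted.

Short run: p = 140, y = 2707. Long run: p = 146.

AD shifts right: new AD is y = 4387 − 12p. With pᵉ = 122, SRAS is y = 2147 + 4p.
Short run: 4387 − 12p = 2147 + 4p gives 2240 = 16p, so p = 140 and y = 4387 − 12·140 = 2707.
y = 2707 is above potential 2635; expectations adjust and SRAS shifts left until y = 2635.
Long run: on the new AD curve, 2635 = 4387 − 12p gives p = 146.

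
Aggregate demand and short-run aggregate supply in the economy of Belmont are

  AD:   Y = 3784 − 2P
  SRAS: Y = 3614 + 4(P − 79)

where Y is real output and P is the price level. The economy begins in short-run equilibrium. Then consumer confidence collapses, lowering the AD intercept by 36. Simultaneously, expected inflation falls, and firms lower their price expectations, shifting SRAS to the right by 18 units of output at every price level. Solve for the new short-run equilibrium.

P = 72, Y = 3604

After both shocks: AD is Y = 3748 − 2P and SRAS is Y = 3316 + 4P.
Setting them equal: 432 = 6P, so P = 72.
Y = 3748 − 2·72 = 3604.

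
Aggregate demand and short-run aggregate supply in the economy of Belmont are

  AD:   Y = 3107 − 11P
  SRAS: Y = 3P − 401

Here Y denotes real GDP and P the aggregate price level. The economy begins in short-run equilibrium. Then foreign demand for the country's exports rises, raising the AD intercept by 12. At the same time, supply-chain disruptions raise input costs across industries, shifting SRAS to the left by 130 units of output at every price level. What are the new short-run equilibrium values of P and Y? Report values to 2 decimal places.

P = 260.71, Y = 251.14

After both shocks: AD is Y = 3119 − 11P and SRAS is Y = 3P − 531.
Setting them equal: 3650 = 14P, so P = 260.71.
Substituting into AD, Y = 251.14.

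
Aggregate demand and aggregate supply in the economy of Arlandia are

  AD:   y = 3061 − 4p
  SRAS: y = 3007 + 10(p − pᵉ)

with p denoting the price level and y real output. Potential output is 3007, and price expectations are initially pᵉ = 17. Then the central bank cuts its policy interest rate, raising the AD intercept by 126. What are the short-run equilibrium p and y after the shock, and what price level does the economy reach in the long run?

AD shifts right: new AD is y = 3187 − 4p. With pᵉ = 17, SRAS is y = 2837 + 10p.
Short run: 3187 − 4p = 2837 + 10p gives 350 = 14p, so p = 25 and y = 3187 − 4·25 = 3087.
y = 3087 is above potential 3007; expectations adjust and SRAS shifts left until y = 3007.
Long run: on the new AD curve, 3007 = 3187 − 4p gives p = 45.

Short run: p = 25, y = 3087. Long run: p = 45.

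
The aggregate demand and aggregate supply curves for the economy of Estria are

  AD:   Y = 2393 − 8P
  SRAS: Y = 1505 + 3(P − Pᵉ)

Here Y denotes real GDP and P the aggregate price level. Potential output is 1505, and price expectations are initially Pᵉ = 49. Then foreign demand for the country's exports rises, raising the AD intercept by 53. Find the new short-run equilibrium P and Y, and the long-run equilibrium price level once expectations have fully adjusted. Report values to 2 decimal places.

AD shifts right: new AD is Y = 2446 − 8P. With Pᵉ = 49, SRAS is Y = 1358 + 3P.
Short run: 2446 − 8P = 1358 + 3P gives 1088 = 11P, so P = 98.91 and Y = 2446 − 8P = 1654.73.
Y = 1654.73 is above potential 1505; expectations adjust and SRAS shifts left until Y = 1505.
Long run: on the new AD curve, 1505 = 2446 − 8P gives P = 117.63.

Short run: P = 98.91, Y = 1654.73. Long run: P = 117.63.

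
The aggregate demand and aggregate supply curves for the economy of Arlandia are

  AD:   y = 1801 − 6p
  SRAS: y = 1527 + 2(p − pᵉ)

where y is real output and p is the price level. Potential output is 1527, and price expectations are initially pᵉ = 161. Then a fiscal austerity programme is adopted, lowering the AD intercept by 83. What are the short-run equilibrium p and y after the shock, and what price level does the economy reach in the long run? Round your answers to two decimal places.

Short run: p = 64.13, y = 1333.25. Long run: p = 31.83.

AD shifts left: new AD is y = 1718 − 6p. With pᵉ = 161, SRAS is y = 1205 + 2p.
Short run: 1718 − 6p = 1205 + 2p gives 513 = 8p, so p = 64.13 and y = 1718 − 6p = 1333.25.
y = 1333.25 is below potential 1527; expectations adjust and SRAS shifts right until y = 1527.
Long run: on the new AD curve, 1527 = 1718 − 6p gives p = 31.83.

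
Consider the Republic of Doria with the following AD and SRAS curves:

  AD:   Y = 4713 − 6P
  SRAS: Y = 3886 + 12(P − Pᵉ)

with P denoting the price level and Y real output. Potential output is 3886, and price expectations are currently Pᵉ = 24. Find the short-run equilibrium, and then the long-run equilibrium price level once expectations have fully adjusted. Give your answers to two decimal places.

Short run: P = 61.94, Y = 4341.33. Long run: P = 137.83.

Short run: with Pᵉ = 24, SRAS is Y = 3598 + 12P. Setting AD = SRAS gives 1115 = 18P, so P = 61.94 and Y = 4713 − 6P = 4341.33.
Output 4341.33 is above potential 3886, so over time expected prices rise and SRAS shifts left until Y returns to 3886.
Long run: Y = 3886 on the AD curve gives 3886 = 4713 − 6P, so P = 137.83.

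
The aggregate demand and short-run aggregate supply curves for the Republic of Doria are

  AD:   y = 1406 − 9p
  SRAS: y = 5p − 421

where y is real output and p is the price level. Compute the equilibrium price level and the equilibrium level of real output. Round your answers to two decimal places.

Set AD = SRAS: 1406 − 9p = 5p − 421, so 1827 = 14p and p = 130.50.
Substituting into AD, y = 1406 − 9p = 231.50.

p = 130.50, y = 231.50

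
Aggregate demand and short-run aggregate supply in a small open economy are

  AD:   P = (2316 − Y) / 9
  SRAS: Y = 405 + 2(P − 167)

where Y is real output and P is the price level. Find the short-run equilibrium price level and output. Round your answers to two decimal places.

Write SRAS as Y = 405 + 2P − 334 = 71 + 2P.
Rearrange AD to Y = 2316 − 9P.
Set AD = SRAS: 2316 − 9P = 71 + 2P, so 2245 = 11P and P = 204.09.
Substituting into AD, Y = 2316 − 9P = 479.18.

P = 204.09, Y = 479.18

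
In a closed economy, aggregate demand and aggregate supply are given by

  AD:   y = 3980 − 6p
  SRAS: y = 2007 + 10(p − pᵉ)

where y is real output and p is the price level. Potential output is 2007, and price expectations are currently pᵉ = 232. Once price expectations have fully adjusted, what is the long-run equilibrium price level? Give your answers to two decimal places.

Short run: with pᵉ = 232, SRAS is y = 10p − 313. Setting AD = SRAS gives 4293 = 16p, so p = 268.31 and y = 3980 − 6p = 2370.13.
Output 2370.13 is above potential 2007, so over time expected prices rise and SRAS shifts left until y returns to 2007.
Long run: y = 2007 on the AD curve gives 2007 = 3980 − 6p, so p = 328.83.

Long-run p = 328.83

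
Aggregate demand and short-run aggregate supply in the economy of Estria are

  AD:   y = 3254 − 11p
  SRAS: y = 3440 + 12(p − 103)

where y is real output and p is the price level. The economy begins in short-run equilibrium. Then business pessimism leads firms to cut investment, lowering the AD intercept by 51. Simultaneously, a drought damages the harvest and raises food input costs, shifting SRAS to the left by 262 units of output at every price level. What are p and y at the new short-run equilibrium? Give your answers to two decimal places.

After both shocks: AD is y = 3203 − 11p and SRAS is y = 1942 + 12p.
Setting them equal: 1261 = 23p, so p = 54.83.
Substituting into AD, y = 2599.91.

p = 54.83, y = 2599.91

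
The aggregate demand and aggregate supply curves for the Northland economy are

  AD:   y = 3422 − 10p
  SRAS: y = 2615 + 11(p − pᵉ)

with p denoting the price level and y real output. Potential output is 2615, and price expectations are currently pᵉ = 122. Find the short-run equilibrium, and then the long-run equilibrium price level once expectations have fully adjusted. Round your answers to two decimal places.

Short run: p = 102.33, y = 2398.67. Long run: p = 80.70.

Short run: with pᵉ = 122, SRAS is y = 1273 + 11p. Setting AD = SRAS gives 2149 = 21p, so p = 102.33 and y = 3422 − 10p = 2398.67.
Output 2398.67 is below potential 2615, so over time expected prices fall and SRAS shifts right until y returns to 2615.
Long run: y = 2615 on the AD curve gives 2615 = 3422 − 10p, so p = 80.70.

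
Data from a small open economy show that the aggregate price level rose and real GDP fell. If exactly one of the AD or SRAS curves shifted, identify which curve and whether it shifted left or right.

P rose and Y fell. An AD shift moves P and Y in the same direction; an SRAS shift moves them in opposite directions.
Here P and Y moved in opposite directions, so the SRAS curve shifted.
Since Y fell, SRAS shifted left.

SRAS shifted left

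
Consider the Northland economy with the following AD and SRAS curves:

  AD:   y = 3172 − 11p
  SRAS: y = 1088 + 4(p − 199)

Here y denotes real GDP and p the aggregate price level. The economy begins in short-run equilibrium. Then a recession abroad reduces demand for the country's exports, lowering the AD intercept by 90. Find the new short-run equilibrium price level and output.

This is a negative demand shock: AD shifts left.
New AD: y = 3082 − 11p.
SRAS can be written y = 292 + 4p.
Set AD = SRAS: 3082 − 11p = 292 + 4p, so 2790 = 15p and p = 186.
y = 3082 − 11·186 = 1036.

p = 186, y = 1036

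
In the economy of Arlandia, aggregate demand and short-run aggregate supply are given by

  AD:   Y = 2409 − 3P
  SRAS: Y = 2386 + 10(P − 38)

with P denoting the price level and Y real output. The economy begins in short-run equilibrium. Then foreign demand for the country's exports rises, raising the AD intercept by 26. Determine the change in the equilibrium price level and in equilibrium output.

ΔP = +2, ΔY = +20

This is a positive demand shock: AD shifts right.
New AD: Y = 2435 − 3P.
SRAS can be written Y = 2006 + 10P.
Set AD = SRAS: 2435 − 3P = 2006 + 10P, so 429 = 13P and P = 33.
Y = 2435 − 3·33 = 2336.
Initially P = 31, Y = 2316, so ΔP = +2 and ΔY = +20.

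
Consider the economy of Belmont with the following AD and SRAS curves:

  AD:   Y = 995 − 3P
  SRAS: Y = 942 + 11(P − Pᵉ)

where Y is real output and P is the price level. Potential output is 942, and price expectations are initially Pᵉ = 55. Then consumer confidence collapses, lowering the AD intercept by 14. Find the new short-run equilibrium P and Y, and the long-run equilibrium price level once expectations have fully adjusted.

AD shifts left: new AD is Y = 981 − 3P. With Pᵉ = 55, SRAS is Y = 337 + 11P.
Short run: 981 − 3P = 337 + 11P gives 644 = 14P, so P = 46 and Y = 981 − 3·46 = 843.
Y = 843 is below potential 942; expectations adjust and SRAS shifts right until Y = 942.
Long run: on the new AD curve, 942 = 981 − 3P gives P = 13.

Short run: P = 46, Y = 843. Long run: P = 13.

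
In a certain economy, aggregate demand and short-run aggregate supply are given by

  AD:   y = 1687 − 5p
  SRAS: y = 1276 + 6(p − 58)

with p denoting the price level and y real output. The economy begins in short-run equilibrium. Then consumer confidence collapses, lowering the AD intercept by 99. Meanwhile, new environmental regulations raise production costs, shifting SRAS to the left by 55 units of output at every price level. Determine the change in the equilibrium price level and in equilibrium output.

After both shocks: AD is y = 1588 − 5p and SRAS is y = 873 + 6p.
Setting them equal: 715 = 11p, so p = 65.
y = 1588 − 5·65 = 1263.
Initially p = 69, y = 1342, so Δp = -4 and Δy = -79.

Δp = -4, Δy = -79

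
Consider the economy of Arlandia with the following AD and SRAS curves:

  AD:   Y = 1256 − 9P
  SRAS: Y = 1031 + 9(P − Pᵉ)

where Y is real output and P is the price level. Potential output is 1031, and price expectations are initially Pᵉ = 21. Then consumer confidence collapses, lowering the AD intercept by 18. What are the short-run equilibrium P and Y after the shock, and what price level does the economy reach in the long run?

Short run: P = 22, Y = 1040. Long run: P = 23.

AD shifts left: new AD is Y = 1238 − 9P. With Pᵉ = 21, SRAS is Y = 842 + 9P.
Short run: 1238 − 9P = 842 + 9P gives 396 = 18P, so P = 22 and Y = 1238 − 9·22 = 1040.
Y = 1040 is above potential 1031; expectations adjust and SRAS shifts left until Y = 1031.
Long run: on the new AD curve, 1031 = 1238 − 9P gives P = 23.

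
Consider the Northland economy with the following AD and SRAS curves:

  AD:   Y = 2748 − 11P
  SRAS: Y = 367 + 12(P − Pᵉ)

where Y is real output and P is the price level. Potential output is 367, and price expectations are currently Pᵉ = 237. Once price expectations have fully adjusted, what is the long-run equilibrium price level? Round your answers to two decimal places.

Long-run P = 216.45

Short run: with Pᵉ = 237, SRAS is Y = 12P − 2477. Setting AD = SRAS gives 5225 = 23P, so P = 227.17 and Y = 2748 − 11P = 249.09.
Output 249.09 is below potential 367, so over time expected prices fall and SRAS shifts right until Y returns to 367.
Long run: Y = 367 on the AD curve gives 367 = 2748 − 11P, so P = 216.45.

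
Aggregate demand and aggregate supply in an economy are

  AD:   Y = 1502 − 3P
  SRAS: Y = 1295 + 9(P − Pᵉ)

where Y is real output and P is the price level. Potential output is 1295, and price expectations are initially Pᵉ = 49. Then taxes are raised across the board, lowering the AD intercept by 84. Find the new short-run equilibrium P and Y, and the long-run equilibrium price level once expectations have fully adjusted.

AD shifts left: new AD is Y = 1418 − 3P. With Pᵉ = 49, SRAS is Y = 854 + 9P.
Short run: 1418 − 3P = 854 + 9P gives 564 = 12P, so P = 47 and Y = 1418 − 3·47 = 1277.
Y = 1277 is below potential 1295; expectations adjust and SRAS shifts right until Y = 1295.
Long run: on the new AD curve, 1295 = 1418 − 3P gives P = 41.

Short run: P = 47, Y = 1277. Long run: P = 41.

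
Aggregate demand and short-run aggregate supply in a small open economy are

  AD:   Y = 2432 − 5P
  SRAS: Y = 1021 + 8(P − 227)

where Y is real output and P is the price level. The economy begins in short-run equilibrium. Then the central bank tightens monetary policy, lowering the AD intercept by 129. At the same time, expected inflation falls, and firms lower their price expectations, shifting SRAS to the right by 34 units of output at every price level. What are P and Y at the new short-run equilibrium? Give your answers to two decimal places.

P = 235.69, Y = 1124.54

After both shocks: AD is Y = 2303 − 5P and SRAS is Y = 8P − 761.
Setting them equal: 3064 = 13P, so P = 235.69.
Substituting into AD, Y = 1124.54.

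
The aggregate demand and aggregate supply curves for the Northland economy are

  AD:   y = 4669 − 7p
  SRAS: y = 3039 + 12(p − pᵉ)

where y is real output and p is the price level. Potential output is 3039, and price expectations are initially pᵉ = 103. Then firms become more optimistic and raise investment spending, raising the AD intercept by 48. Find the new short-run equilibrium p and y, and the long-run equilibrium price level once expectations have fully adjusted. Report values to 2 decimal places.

Short run: p = 153.37, y = 3643.42. Long run: p = 239.71.

AD shifts right: new AD is y = 4717 − 7p. With pᵉ = 103, SRAS is y = 1803 + 12p.
Short run: 4717 − 7p = 1803 + 12p gives 2914 = 19p, so p = 153.37 and y = 4717 − 7p = 3643.42.
y = 3643.42 is above potential 3039; expectations adjust and SRAS shifts left until y = 3039.
Long run: on the new AD curve, 3039 = 4717 − 7p gives p = 239.71.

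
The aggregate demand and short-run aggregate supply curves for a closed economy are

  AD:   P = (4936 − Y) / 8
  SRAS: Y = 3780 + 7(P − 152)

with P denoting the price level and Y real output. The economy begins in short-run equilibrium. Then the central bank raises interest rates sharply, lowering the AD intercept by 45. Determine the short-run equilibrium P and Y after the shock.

P = 145, Y = 3731

This is a negative demand shock: AD shifts left.
New AD: Y = 4891 − 8P.
SRAS can be written Y = 2716 + 7P.
Set AD = SRAS: 4891 − 8P = 2716 + 7P, so 2175 = 15P and P = 145.
Y = 4891 − 8·145 = 3731.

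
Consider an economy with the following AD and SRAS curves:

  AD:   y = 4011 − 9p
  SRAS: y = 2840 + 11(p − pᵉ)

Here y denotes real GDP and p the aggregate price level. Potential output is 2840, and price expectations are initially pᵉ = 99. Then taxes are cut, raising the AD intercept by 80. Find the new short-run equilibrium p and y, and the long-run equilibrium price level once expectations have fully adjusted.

Short run: p = 117, y = 3038. Long run: p = 139.

AD shifts right: new AD is y = 4091 − 9p. With pᵉ = 99, SRAS is y = 1751 + 11p.
Short run: 4091 − 9p = 1751 + 11p gives 2340 = 20p, so p = 117 and y = 4091 − 9·117 = 3038.
y = 3038 is above potential 2840; expectations adjust and SRAS shifts left until y = 2840.
Long run: on the new AD curve, 2840 = 4091 − 9p gives p = 139.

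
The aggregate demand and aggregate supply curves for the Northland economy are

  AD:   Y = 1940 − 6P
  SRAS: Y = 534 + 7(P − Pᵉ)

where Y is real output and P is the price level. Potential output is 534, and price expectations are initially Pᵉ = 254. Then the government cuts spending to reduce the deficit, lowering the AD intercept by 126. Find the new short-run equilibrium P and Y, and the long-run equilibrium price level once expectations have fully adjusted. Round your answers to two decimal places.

AD shifts left: new AD is Y = 1814 − 6P. With Pᵉ = 254, SRAS is Y = 7P − 1244.
Short run: 1814 − 6P = 7P − 1244 gives 3058 = 13P, so P = 235.23 and Y = 1814 − 6P = 402.62.
Y = 402.62 is below potential 534; expectations adjust and SRAS shifts right until Y = 534.
Long run: on the new AD curve, 534 = 1814 − 6P gives P = 213.33.

Short run: P = 235.23, Y = 402.62. Long run: P = 213.33.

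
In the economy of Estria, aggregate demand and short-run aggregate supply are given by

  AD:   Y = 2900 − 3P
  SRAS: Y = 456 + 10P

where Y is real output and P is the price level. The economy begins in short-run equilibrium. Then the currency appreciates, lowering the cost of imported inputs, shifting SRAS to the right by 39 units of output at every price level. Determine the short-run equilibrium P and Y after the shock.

P = 185, Y = 2345

This is a positive supply shock: SRAS shifts right.
New SRAS: Y = 495 + 10P.
Set AD = SRAS: 2900 − 3P = 495 + 10P, so 2405 = 13P and P = 185.
Y = 2900 − 3·185 = 2345.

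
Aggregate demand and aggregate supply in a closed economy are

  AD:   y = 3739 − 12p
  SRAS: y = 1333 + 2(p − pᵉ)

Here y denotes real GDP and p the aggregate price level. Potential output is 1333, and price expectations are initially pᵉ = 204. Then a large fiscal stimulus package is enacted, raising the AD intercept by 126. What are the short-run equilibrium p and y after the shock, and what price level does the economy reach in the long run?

AD shifts right: new AD is y = 3865 − 12p. With pᵉ = 204, SRAS is y = 925 + 2p.
Short run: 3865 − 12p = 925 + 2p gives 2940 = 14p, so p = 210 and y = 3865 − 12·210 = 1345.
y = 1345 is above potential 1333; expectations adjust and SRAS shifts left until y = 1333.
Long run: on the new AD curve, 1333 = 3865 − 12p gives p = 211.

Short run: p = 210, y = 1345. Long run: p = 211.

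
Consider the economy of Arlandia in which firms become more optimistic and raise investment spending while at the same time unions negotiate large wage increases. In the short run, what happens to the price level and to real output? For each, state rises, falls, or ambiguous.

Price level: rises; output: ambiguous

The first event is a positive demand shock: AD shifts right, which by itself pushes P up and Y up.
The second is an adverse supply shock: SRAS shifts left, which by itself pushes P up and Y down.
Both shocks push P up, so P rises. The two shocks push Y in opposite directions, so the effect on Y is ambiguous.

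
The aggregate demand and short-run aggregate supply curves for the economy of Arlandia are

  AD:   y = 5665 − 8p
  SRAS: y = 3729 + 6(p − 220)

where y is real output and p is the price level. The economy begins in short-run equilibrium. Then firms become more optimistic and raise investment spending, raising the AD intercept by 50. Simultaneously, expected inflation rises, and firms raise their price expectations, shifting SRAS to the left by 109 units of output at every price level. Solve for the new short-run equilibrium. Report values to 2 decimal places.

p = 243.93, y = 3763.57

After both shocks: AD is y = 5715 − 8p and SRAS is y = 2300 + 6p.
Setting them equal: 3415 = 14p, so p = 243.93.
Substituting into AD, y = 3763.57.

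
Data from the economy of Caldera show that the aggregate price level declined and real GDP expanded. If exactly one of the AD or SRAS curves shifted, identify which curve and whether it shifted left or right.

P fell and Y rose. An AD shift moves P and Y in the same direction; an SRAS shift moves them in opposite directions.
Here P and Y moved in opposite directions, so the SRAS curve shifted.
Since Y rose, SRAS shifted right.

SRAS shifted right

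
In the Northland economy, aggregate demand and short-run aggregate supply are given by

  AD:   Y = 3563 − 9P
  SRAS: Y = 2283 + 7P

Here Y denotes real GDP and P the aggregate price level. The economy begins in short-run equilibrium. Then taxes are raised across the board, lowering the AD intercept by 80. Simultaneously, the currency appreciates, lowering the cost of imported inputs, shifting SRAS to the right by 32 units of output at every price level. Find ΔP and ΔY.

After both shocks: AD is Y = 3483 − 9P and SRAS is Y = 2315 + 7P.
Setting them equal: 1168 = 16P, so P = 73.
Y = 3483 − 9·73 = 2826.
Initially P = 80, Y = 2843, so ΔP = -7 and ΔY = -17.

ΔP = -7, ΔY = -17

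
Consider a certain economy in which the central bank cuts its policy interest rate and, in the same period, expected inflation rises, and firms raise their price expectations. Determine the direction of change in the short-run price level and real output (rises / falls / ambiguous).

Price level: rises; output: ambiguous

The first event is a positive demand shock: AD shifts right, which by itself pushes P up and Y up.
The second is an adverse supply shock: SRAS shifts left, which by itself pushes P up and Y down.
Both shocks push P up, so P rises. The two shocks push Y in opposite directions, so the effect on Y is ambiguous.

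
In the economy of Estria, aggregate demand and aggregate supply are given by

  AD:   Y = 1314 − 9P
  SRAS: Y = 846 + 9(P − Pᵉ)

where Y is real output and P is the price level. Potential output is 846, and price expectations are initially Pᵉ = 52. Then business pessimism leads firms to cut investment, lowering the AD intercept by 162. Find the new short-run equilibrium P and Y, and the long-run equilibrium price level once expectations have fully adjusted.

AD shifts left: new AD is Y = 1152 − 9P. With Pᵉ = 52, SRAS is Y = 378 + 9P.
Short run: 1152 − 9P = 378 + 9P gives 774 = 18P, so P = 43 and Y = 1152 − 9·43 = 765.
Y = 765 is below potential 846; expectations adjust and SRAS shifts right until Y = 846.
Long run: on the new AD curve, 846 = 1152 − 9P gives P = 34.

Short run: P = 43, Y = 765. Long run: P = 34.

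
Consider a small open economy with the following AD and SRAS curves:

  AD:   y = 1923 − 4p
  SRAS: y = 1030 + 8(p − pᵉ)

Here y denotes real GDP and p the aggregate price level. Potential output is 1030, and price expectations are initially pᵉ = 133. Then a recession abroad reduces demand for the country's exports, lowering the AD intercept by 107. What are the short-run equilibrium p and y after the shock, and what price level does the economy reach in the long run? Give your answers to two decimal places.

AD shifts left: new AD is y = 1816 − 4p. With pᵉ = 133, SRAS is y = 8p − 34.
Short run: 1816 − 4p = 8p − 34 gives 1850 = 12p, so p = 154.17 and y = 1816 − 4p = 1199.33.
y = 1199.33 is above potential 1030; expectations adjust and SRAS shifts left until y = 1030.
Long run: on the new AD curve, 1030 = 1816 − 4p gives p = 196.50.

Short run: p = 154.17, y = 1199.33. Long run: p = 196.50.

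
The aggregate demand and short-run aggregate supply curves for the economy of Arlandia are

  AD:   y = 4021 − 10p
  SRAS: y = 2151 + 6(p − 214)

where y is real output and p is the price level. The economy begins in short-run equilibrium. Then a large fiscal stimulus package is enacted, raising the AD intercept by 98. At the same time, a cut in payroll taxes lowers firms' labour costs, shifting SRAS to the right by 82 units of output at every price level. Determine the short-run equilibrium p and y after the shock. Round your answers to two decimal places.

After both shocks: AD is y = 4119 − 10p and SRAS is y = 949 + 6p.
Setting them equal: 3170 = 16p, so p = 198.13.
Substituting into AD, y = 2137.75.

p = 198.13, y = 2137.75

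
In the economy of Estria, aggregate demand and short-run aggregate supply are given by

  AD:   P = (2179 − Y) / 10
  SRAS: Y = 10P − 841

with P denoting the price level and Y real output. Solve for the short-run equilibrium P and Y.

Rearrange AD to Y = 2179 − 10P.
Set AD = SRAS: 2179 − 10P = 10P − 841, so 3020 = 20P and P = 151.
Then Y = 2179 − 10·151 = 669.

P = 151, Y = 669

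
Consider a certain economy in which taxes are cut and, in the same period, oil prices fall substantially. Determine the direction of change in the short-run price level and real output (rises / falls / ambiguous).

Price level: ambiguous; output: rises

The first event is a positive demand shock: AD shifts right, which by itself pushes P up and Y up.
The second is a favourable supply shock: SRAS shifts right, which by itself pushes P down and Y up.
The two shocks push P in opposite directions, so the effect on P is ambiguous. Both shocks push Y up, so Y rises.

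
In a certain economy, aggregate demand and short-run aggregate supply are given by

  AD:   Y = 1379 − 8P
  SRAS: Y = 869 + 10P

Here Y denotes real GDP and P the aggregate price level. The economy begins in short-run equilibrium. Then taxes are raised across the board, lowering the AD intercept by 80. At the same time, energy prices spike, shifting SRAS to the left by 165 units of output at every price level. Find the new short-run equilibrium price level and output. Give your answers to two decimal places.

P = 33.06, Y = 1034.56

After both shocks: AD is Y = 1299 − 8P and SRAS is Y = 704 + 10P.
Setting them equal: 595 = 18P, so P = 33.06.
Substituting into AD, Y = 1034.56.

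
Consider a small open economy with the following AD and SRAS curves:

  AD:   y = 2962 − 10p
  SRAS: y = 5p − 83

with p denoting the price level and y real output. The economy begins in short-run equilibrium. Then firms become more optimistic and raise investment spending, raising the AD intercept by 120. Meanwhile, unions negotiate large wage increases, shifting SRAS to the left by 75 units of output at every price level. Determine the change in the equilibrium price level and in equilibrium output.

Δp = +13, Δy = -10

After both shocks: AD is y = 3082 − 10p and SRAS is y = 5p − 158.
Setting them equal: 3240 = 15p, so p = 216.
y = 3082 − 10·216 = 922.
Initially p = 203, y = 932, so Δp = +13 and Δy = -10.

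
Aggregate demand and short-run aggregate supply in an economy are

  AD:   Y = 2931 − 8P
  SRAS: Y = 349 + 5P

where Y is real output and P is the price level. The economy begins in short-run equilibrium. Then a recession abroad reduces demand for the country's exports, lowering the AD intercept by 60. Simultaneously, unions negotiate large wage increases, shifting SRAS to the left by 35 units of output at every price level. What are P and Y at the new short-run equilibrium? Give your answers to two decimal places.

P = 196.69, Y = 1297.46

After both shocks: AD is Y = 2871 − 8P and SRAS is Y = 314 + 5P.
Setting them equal: 2557 = 13P, so P = 196.69.
Substituting into AD, Y = 1297.46.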